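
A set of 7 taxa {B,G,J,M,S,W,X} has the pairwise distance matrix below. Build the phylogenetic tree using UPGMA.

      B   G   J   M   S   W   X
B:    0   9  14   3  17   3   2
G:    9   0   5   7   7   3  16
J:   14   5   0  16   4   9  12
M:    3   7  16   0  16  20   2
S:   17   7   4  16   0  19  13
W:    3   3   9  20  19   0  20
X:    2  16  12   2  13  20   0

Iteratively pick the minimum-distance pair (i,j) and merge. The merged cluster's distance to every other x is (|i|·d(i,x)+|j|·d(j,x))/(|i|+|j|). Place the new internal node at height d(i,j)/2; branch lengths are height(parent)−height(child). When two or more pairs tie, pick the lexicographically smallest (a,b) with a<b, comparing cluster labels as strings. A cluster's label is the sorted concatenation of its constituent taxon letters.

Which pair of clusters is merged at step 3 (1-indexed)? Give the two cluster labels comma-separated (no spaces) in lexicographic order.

step 1: merge (B,X) at d=2; branch lengths B→1, X→1; new cluster BX
  updated: d(BX,G)=25/2, d(BX,J)=13, d(BX,M)=5/2, d(BX,S)=15, d(BX,W)=23/2
step 2: merge (BX,M) at d=5/2; branch lengths BX→1/4, M→5/4; new cluster BMX
  updated: d(BMX,G)=32/3, d(BMX,J)=14, d(BMX,S)=46/3, d(BMX,W)=43/3
step 3: merge (G,W) at d=3; branch lengths G→3/2, W→3/2; new cluster GW
  updated: d(BMX,GW)=25/2, d(GW,J)=7, d(GW,S)=13
step 4: merge (J,S) at d=4; branch lengths J→2, S→2; new cluster JS
  updated: d(BMX,JS)=44/3, d(GW,JS)=10
step 5: merge (GW,JS) at d=10; branch lengths GW→7/2, JS→3; new cluster GJSW
  updated: d(BMX,GJSW)=163/12
step 6: merge (BMX,GJSW) at d=163/12; branch lengths BMX→133/24, GJSW→43/24; new cluster BGJMSWX
final tree: (((B:1,X:1):1/4,M:5/4):133/24,((G:3/2,W:3/2):7/2,(J:2,S:2):3):43/24)
total length: 73/3

G,W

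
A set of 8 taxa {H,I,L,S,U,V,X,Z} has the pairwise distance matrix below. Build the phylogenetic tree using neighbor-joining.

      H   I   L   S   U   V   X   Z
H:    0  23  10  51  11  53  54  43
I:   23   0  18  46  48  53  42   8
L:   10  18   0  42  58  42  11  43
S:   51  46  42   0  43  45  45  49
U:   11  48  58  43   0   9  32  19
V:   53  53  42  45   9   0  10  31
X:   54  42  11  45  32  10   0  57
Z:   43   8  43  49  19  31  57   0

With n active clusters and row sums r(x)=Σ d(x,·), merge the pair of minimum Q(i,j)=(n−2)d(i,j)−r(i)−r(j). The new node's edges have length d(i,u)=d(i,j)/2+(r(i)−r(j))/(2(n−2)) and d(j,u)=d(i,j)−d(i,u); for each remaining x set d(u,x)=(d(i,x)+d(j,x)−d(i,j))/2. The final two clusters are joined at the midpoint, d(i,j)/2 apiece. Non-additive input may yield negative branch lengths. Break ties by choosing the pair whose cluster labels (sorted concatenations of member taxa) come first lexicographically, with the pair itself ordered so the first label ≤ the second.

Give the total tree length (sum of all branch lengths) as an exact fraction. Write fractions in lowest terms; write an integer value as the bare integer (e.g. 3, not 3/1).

step 1: merge (I,Z) at d=8, Q=-440; branch lengths I→3, Z→5; new cluster IZ
  updated: d(H,IZ)=29, d(IZ,L)=53/2, d(IZ,S)=87/2, d(IZ,U)=59/2, d(IZ,V)=38, d(IZ,X)=91/2
step 2: merge (H,L) at d=10, Q=-695/2; branch lengths H→137/20, L→63/20; new cluster HL
  updated: d(HL,IZ)=91/4, d(HL,S)=83/2, d(HL,U)=59/2, d(HL,V)=85/2, d(HL,X)=55/2
step 3: merge (V,X) at d=10, Q=-529/2; branch lengths V→49/16, X→111/16; new cluster VX
  updated: d(HL,VX)=30, d(IZ,VX)=147/4, d(S,VX)=40, d(U,VX)=31/2
step 4: merge (U,VX) at d=31/2, Q=-773/4; branch lengths U→167/24, VX→205/24; new cluster UVX
  updated: d(HL,UVX)=22, d(IZ,UVX)=203/8, d(S,UVX)=135/4
step 5: merge (HL,IZ) at d=91/4, Q=-1059/8; branch lengths HL→321/32, IZ→407/32; new cluster HILZ
  updated: d(HILZ,S)=249/8, d(HILZ,UVX)=197/16
step 6: merge (HILZ,S) at d=249/8, Q=-1235/16; branch lengths HILZ→155/32, S→841/32; new cluster HILSZ
  updated: d(HILSZ,UVX)=239/32
step 7: merge (HILSZ,UVX) at d=239/32; branch lengths HILSZ→239/64, UVX→239/64; new cluster HILSUVXZ
final tree: ((((H:137/20,L:63/20):321/32,(I:3,Z:5):407/32):155/32,S:841/32):239/64,(U:167/24,(V:49/16,X:111/16):205/24):239/64)
total length: 3355/32

3355/32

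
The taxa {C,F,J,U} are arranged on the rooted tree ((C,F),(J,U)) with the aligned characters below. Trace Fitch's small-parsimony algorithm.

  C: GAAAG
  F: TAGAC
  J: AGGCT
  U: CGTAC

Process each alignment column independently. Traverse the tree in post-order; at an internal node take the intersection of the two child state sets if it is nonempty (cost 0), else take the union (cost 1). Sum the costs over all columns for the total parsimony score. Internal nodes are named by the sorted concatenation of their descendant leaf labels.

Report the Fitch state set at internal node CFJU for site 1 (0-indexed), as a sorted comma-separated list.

site 0, node CF: C={G} ∪ F={T} → {G,T} (+1)
site 0, node JU: J={A} ∪ U={C} → {A,C} (+1)
site 0, node CFJU: CF={G,T} ∪ JU={A,C} → {A,C,G,T} (+1)
site 1, node CF: C={A} ∩ F={A} → {A} (+0)
site 1, node JU: J={G} ∩ U={G} → {G} (+0)
site 1, node CFJU: CF={A} ∪ JU={G} → {A,G} (+1)
site 2, node CF: C={A} ∪ F={G} → {A,G} (+1)
site 2, node JU: J={G} ∪ U={T} → {G,T} (+1)
site 2, node CFJU: CF={A,G} ∩ JU={G,T} → {G} (+0)
site 3, node CF: C={A} ∩ F={A} → {A} (+0)
site 3, node JU: J={C} ∪ U={A} → {A,C} (+1)
site 3, node CFJU: CF={A} ∩ JU={A,C} → {A} (+0)
site 4, node CF: C={G} ∪ F={C} → {C,G} (+1)
site 4, node JU: J={T} ∪ U={C} → {C,T} (+1)
site 4, node CFJU: CF={C,G} ∩ JU={C,T} → {C} (+0)
per-site changes: [3, 1, 2, 1, 2]; total = 9

A,G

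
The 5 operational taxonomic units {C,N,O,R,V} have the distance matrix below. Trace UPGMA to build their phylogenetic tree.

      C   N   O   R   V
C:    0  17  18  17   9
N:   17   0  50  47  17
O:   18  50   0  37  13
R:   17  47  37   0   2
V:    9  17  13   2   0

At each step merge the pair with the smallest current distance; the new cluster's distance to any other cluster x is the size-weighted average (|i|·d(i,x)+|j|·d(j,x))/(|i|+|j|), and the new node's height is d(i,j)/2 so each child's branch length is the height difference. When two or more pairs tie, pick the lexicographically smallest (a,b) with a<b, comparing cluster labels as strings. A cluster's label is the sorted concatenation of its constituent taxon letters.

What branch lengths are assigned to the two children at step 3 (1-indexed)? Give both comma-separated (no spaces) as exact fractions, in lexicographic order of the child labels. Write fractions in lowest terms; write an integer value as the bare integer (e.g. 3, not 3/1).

iteration 1: select R,V (d=2); attach at lengths (1, 1); label the merged cluster RV
  updated: d(C,RV)=13, d(N,RV)=32, d(O,RV)=25
iteration 2: select C,RV (d=13); attach at lengths (13/2, 11/2); label the merged cluster CRV
  updated: d(CRV,N)=27, d(CRV,O)=68/3
iteration 3: select CRV,O (d=68/3); attach at lengths (29/6, 34/3); label the merged cluster CORV
  updated: d(CORV,N)=131/4
iteration 4: select CORV,N (d=131/4); attach at lengths (121/24, 131/8); label the merged cluster CNORV
final tree: (((C:13/2,(R:1,V:1):11/2):29/6,O:34/3):121/24,N:131/8)
total length: 619/12

29/6,34/3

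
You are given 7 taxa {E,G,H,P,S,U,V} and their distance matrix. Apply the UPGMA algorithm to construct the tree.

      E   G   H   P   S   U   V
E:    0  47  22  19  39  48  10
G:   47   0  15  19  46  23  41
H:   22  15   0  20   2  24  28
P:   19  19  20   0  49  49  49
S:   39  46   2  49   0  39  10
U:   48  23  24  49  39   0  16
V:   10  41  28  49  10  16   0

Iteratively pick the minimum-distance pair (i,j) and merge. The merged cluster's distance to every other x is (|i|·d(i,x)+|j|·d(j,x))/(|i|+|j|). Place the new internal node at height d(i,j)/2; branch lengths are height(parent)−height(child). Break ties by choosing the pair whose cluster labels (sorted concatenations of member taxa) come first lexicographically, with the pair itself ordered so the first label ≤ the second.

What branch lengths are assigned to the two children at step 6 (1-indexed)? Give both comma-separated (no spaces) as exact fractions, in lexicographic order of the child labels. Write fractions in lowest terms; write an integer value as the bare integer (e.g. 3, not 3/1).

step 1: merge (H,S) at d=2; branch lengths H→1, S→1; new cluster HS
  updated: d(E,HS)=61/2, d(G,HS)=61/2, d(HS,P)=69/2, d(HS,U)=63/2, d(HS,V)=19
step 2: merge (E,V) at d=10; branch lengths E→5, V→5; new cluster EV
  updated: d(EV,G)=44, d(EV,HS)=99/4, d(EV,P)=34, d(EV,U)=32
step 3: merge (G,P) at d=19; branch lengths G→19/2, P→19/2; new cluster GP
  updated: d(EV,GP)=39, d(GP,HS)=65/2, d(GP,U)=36
step 4: merge (EV,HS) at d=99/4; branch lengths EV→59/8, HS→91/8; new cluster EHSV
  updated: d(EHSV,GP)=143/4, d(EHSV,U)=127/4
step 5: merge (EHSV,U) at d=127/4; branch lengths EHSV→7/2, U→127/8; new cluster EHSUV
  updated: d(EHSUV,GP)=179/5
step 6: merge (EHSUV,GP) at d=179/5; branch lengths EHSUV→81/40, GP→42/5; new cluster EGHPSUV
final tree: ((((E:5,V:5):59/8,(H:1,S:1):91/8):7/2,U:127/8):81/40,(G:19/2,P:19/2):42/5)
total length: 1591/20

81/40,42/5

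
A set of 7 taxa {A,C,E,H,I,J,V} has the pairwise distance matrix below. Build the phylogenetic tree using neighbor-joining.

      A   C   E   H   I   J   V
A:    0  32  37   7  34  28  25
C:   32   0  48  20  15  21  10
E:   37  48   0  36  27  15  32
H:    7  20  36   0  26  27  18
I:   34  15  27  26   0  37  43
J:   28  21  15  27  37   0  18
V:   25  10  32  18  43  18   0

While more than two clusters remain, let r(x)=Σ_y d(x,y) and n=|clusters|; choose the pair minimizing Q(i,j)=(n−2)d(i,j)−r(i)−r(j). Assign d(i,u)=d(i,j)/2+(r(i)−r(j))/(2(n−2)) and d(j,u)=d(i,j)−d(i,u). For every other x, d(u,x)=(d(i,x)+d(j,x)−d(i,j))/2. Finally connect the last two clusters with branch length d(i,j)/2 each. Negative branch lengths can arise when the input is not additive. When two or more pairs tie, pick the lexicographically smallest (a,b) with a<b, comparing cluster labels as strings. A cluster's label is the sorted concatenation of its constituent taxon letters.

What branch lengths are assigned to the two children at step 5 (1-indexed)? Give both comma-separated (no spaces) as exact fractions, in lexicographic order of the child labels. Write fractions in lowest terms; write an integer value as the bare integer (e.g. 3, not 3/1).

29/16,149/16

step 1: merge (E,J) at d=15, Q=-266; branch lengths E→62/5, J→13/5; new cluster EJ
  updated: d(A,EJ)=25, d(C,EJ)=27, d(EJ,H)=24, d(EJ,I)=49/2, d(EJ,V)=35/2
step 2: merge (A,H) at d=7, Q=-190; branch lengths A→7, H→0; new cluster AH
  updated: d(AH,C)=45/2, d(AH,EJ)=21, d(AH,I)=53/2, d(AH,V)=18
step 3: merge (C,I) at d=15, Q=-277/2; branch lengths C→7/4, I→53/4; new cluster CI
  updated: d(AH,CI)=17, d(CI,EJ)=73/4, d(CI,V)=19
step 4: merge (AH,CI) at d=17, Q=-305/4; branch lengths AH→143/16, CI→129/16; new cluster ACHI
  updated: d(ACHI,EJ)=89/8, d(ACHI,V)=10
step 5: merge (ACHI,EJ) at d=89/8, Q=-309/8; branch lengths ACHI→29/16, EJ→149/16; new cluster ACEHIJ
  updated: d(ACEHIJ,V)=131/16
step 6: merge (ACEHIJ,V) at d=131/16; branch lengths ACEHIJ→131/32, V→131/32; new cluster ACEHIJV
final tree: ((((A:7,H:0):143/16,(C:7/4,I:53/4):129/16):29/16,(E:62/5,J:13/5):149/16):131/32,V:131/32)
total length: 1173/16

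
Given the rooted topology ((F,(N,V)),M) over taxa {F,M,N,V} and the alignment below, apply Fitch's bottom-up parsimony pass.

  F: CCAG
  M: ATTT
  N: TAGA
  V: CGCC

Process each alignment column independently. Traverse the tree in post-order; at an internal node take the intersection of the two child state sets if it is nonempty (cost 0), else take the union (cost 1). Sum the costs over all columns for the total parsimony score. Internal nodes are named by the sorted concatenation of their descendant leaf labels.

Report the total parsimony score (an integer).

[col 0] NV: children N:{T}, V:{C} ∪→ {C,T}; cost 1
[col 0] FNV: children F:{C}, NV:{C,T} ∩→ {C}; cost 0
[col 0] FMNV: children FNV:{C}, M:{A} ∪→ {A,C}; cost 1
[col 1] NV: children N:{A}, V:{G} ∪→ {A,G}; cost 1
[col 1] FNV: children F:{C}, NV:{A,G} ∪→ {A,C,G}; cost 1
[col 1] FMNV: children FNV:{A,C,G}, M:{T} ∪→ {A,C,G,T}; cost 1
[col 2] NV: children N:{G}, V:{C} ∪→ {C,G}; cost 1
[col 2] FNV: children F:{A}, NV:{C,G} ∪→ {A,C,G}; cost 1
[col 2] FMNV: children FNV:{A,C,G}, M:{T} ∪→ {A,C,G,T}; cost 1
[col 3] NV: children N:{A}, V:{C} ∪→ {A,C}; cost 1
[col 3] FNV: children F:{G}, NV:{A,C} ∪→ {A,C,G}; cost 1
[col 3] FMNV: children FNV:{A,C,G}, M:{T} ∪→ {A,C,G,T}; cost 1
per-site changes: [2, 3, 3, 3]; total = 11

11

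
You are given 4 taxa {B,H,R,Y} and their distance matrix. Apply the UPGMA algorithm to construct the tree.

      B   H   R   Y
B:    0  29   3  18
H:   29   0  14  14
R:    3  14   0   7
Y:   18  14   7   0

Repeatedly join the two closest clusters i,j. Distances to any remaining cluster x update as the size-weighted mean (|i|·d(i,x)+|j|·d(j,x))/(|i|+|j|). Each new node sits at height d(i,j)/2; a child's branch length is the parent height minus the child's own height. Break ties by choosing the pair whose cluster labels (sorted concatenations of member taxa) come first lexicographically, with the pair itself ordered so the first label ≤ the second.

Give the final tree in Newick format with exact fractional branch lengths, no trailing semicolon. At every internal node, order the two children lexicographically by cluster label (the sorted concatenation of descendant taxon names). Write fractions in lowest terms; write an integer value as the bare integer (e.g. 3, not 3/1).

(((B:3/2,R:3/2):19/4,Y:25/4):13/4,H:19/2)

iteration 1: select B,R (d=3); attach at lengths (3/2, 3/2); label the merged cluster BR
  updated: d(BR,H)=43/2, d(BR,Y)=25/2
iteration 2: select BR,Y (d=25/2); attach at lengths (19/4, 25/4); label the merged cluster BRY
  updated: d(BRY,H)=19
iteration 3: select BRY,H (d=19); attach at lengths (13/4, 19/2); label the merged cluster BHRY
final tree: (((B:3/2,R:3/2):19/4,Y:25/4):13/4,H:19/2)
total length: 107/4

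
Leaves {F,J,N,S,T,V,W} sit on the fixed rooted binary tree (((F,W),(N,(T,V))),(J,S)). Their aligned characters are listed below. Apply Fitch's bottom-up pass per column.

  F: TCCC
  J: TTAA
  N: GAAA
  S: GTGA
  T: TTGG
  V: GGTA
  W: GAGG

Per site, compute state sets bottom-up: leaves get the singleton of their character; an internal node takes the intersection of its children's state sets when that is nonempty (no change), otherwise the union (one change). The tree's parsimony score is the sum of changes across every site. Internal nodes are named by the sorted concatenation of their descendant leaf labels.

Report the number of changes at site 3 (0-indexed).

site 0, node FW: F={T} ∪ W={G} → {G,T} (+1)
site 0, node TV: T={T} ∪ V={G} → {G,T} (+1)
site 0, node NTV: N={G} ∩ TV={G,T} → {G} (+0)
site 0, node FNTVW: FW={G,T} ∩ NTV={G} → {G} (+0)
site 0, node JS: J={T} ∪ S={G} → {G,T} (+1)
site 0, node FJNSTVW: FNTVW={G} ∩ JS={G,T} → {G} (+0)
site 1, node FW: F={C} ∪ W={A} → {A,C} (+1)
site 1, node TV: T={T} ∪ V={G} → {G,T} (+1)
site 1, node NTV: N={A} ∪ TV={G,T} → {A,G,T} (+1)
site 1, node FNTVW: FW={A,C} ∩ NTV={A,G,T} → {A} (+0)
site 1, node JS: J={T} ∩ S={T} → {T} (+0)
site 1, node FJNSTVW: FNTVW={A} ∪ JS={T} → {A,T} (+1)
site 2, node FW: F={C} ∪ W={G} → {C,G} (+1)
site 2, node TV: T={G} ∪ V={T} → {G,T} (+1)
site 2, node NTV: N={A} ∪ TV={G,T} → {A,G,T} (+1)
site 2, node FNTVW: FW={C,G} ∩ NTV={A,G,T} → {G} (+0)
site 2, node JS: J={A} ∪ S={G} → {A,G} (+1)
site 2, node FJNSTVW: FNTVW={G} ∩ JS={A,G} → {G} (+0)
site 3, node FW: F={C} ∪ W={G} → {C,G} (+1)
site 3, node TV: T={G} ∪ V={A} → {A,G} (+1)
site 3, node NTV: N={A} ∩ TV={A,G} → {A} (+0)
site 3, node FNTVW: FW={C,G} ∪ NTV={A} → {A,C,G} (+1)
site 3, node JS: J={A} ∩ S={A} → {A} (+0)
site 3, node FJNSTVW: FNTVW={A,C,G} ∩ JS={A} → {A} (+0)
per-site changes: [3, 4, 4, 3]; total = 14

3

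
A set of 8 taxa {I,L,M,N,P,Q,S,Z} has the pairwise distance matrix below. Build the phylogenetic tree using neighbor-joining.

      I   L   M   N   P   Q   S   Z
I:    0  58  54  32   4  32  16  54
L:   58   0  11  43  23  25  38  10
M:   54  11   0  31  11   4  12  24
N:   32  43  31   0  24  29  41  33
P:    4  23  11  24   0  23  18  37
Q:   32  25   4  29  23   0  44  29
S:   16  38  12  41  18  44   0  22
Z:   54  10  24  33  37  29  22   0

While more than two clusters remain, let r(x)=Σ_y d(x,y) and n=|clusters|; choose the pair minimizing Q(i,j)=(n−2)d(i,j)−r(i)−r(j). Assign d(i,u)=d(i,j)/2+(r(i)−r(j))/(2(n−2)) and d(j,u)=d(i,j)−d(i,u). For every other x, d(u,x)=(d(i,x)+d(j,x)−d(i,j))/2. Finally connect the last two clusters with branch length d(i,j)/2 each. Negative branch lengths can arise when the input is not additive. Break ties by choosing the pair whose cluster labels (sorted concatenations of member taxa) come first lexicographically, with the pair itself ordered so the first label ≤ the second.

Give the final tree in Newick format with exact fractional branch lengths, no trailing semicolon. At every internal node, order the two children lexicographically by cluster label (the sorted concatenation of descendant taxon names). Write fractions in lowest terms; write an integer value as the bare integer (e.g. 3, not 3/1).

iteration 1: select I,P (d=4, Q=-366); attach at lengths (67/6, -43/6); label the merged cluster IP
  updated: d(IP,L)=77/2, d(IP,M)=61/2, d(IP,N)=26, d(IP,Q)=51/2, d(IP,S)=15, d(IP,Z)=87/2
iteration 2: select L,Z (d=10, Q=-277); attach at lengths (27/5, 23/5); label the merged cluster LZ
  updated: d(IP,LZ)=36, d(LZ,M)=25/2, d(LZ,N)=33, d(LZ,Q)=22, d(LZ,S)=25
iteration 3: select IP,S (d=15, Q=-210); attach at lengths (7, 8); label the merged cluster IPS
  updated: d(IPS,LZ)=23, d(IPS,M)=55/4, d(IPS,N)=26, d(IPS,Q)=109/4
iteration 4: select M,Q (d=4, Q=-263/2); attach at lengths (-3/2, 11/2); label the merged cluster MQ
  updated: d(IPS,MQ)=37/2, d(LZ,MQ)=61/4, d(MQ,N)=28
iteration 5: select IPS,N (d=26, Q=-205/2); attach at lengths (65/8, 143/8); label the merged cluster INPS
  updated: d(INPS,LZ)=15, d(INPS,MQ)=41/4
iteration 6: select INPS,LZ (d=15, Q=-81/2); attach at lengths (5, 10); label the merged cluster ILNPSZ
  updated: d(ILNPSZ,MQ)=21/4
iteration 7: select ILNPSZ,MQ (d=21/4); attach at lengths (21/8, 21/8); label the merged cluster ILMNPQSZ
final tree: (((((I:67/6,P:-43/6):7,S:8):65/8,N:143/8):5,(L:27/5,Z:23/5):10):21/8,(M:-3/2,Q:11/2):21/8)
total length: 317/4

(((((I:67/6,P:-43/6):7,S:8):65/8,N:143/8):5,(L:27/5,Z:23/5):10):21/8,(M:-3/2,Q:11/2):21/8)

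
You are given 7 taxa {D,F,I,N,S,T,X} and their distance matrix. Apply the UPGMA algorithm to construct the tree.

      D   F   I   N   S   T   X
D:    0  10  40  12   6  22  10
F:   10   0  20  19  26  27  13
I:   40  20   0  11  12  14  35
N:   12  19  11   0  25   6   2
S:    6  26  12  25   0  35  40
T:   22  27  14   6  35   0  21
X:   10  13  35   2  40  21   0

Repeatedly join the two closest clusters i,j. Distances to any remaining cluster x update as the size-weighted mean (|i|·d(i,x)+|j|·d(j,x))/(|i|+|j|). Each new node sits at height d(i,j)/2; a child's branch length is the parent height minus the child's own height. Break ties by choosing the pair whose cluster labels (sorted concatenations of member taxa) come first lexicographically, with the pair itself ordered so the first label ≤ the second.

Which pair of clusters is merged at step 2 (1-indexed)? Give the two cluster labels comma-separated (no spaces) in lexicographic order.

D,S

iteration 1: select N,X (d=2); attach at lengths (1, 1); label the merged cluster NX
  updated: d(D,NX)=11, d(F,NX)=16, d(I,NX)=23, d(NX,S)=65/2, d(NX,T)=27/2
iteration 2: select D,S (d=6); attach at lengths (3, 3); label the merged cluster DS
  updated: d(DS,F)=18, d(DS,I)=26, d(DS,NX)=87/4, d(DS,T)=57/2
iteration 3: select NX,T (d=27/2); attach at lengths (23/4, 27/4); label the merged cluster NTX
  updated: d(DS,NTX)=24, d(F,NTX)=59/3, d(I,NTX)=20
iteration 4: select DS,F (d=18); attach at lengths (6, 9); label the merged cluster DFS
  updated: d(DFS,I)=24, d(DFS,NTX)=203/9
iteration 5: select I,NTX (d=20); attach at lengths (10, 13/4); label the merged cluster INTX
  updated: d(DFS,INTX)=275/12
iteration 6: select DFS,INTX (d=275/12); attach at lengths (59/24, 35/24); label the merged cluster DFINSTX
final tree: (((D:3,S:3):6,F:9):59/24,(I:10,((N:1,X:1):23/4,T:27/4):13/4):35/24)
total length: 158/3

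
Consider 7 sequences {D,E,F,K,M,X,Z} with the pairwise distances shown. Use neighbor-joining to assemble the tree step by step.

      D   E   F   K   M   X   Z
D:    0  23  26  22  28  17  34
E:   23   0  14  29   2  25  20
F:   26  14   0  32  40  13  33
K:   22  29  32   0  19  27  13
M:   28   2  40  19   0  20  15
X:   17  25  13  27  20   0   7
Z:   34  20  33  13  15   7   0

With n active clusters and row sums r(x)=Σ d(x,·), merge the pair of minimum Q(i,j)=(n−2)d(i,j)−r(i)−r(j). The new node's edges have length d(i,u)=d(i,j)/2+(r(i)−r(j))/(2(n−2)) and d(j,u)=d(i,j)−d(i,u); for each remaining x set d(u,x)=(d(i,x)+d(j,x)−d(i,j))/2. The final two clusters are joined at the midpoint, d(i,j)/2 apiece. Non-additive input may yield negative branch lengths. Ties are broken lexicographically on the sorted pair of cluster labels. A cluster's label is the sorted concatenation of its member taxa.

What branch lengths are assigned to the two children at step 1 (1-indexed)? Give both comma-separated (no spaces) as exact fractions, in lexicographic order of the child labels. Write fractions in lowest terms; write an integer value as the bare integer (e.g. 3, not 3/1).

-1/10,21/10

step 1: merge (E,M) at d=2, Q=-227; branch lengths E→-1/10, M→21/10; new cluster EM
  updated: d(D,EM)=49/2, d(EM,F)=26, d(EM,K)=23, d(EM,X)=43/2, d(EM,Z)=33/2
step 2: merge (K,Z) at d=13, Q=-337/2; branch lengths K→131/16, Z→77/16; new cluster KZ
  updated: d(D,KZ)=43/2, d(EM,KZ)=53/4, d(F,KZ)=26, d(KZ,X)=21/2
step 3: merge (EM,KZ) at d=53/4, Q=-467/4; branch lengths EM→215/24, KZ→103/24; new cluster EKMZ
  updated: d(D,EKMZ)=131/8, d(EKMZ,F)=155/8, d(EKMZ,X)=75/8
step 4: merge (D,EKMZ) at d=131/8, Q=-287/4; branch lengths D→47/4, EKMZ→37/8; new cluster DEKMZ
  updated: d(DEKMZ,F)=29/2, d(DEKMZ,X)=5
step 5: merge (DEKMZ,F) at d=29/2, Q=-65/2; branch lengths DEKMZ→13/4, F→45/4; new cluster DEFKMZ
  updated: d(DEFKMZ,X)=7/4
step 6: merge (DEFKMZ,X) at d=7/4; branch lengths DEFKMZ→7/8, X→7/8; new cluster DEFKMXZ
final tree: (((D:47/4,((E:-1/10,M:21/10):215/24,(K:131/16,Z:77/16):103/24):37/8):13/4,F:45/4):7/8,X:7/8)
total length: 487/8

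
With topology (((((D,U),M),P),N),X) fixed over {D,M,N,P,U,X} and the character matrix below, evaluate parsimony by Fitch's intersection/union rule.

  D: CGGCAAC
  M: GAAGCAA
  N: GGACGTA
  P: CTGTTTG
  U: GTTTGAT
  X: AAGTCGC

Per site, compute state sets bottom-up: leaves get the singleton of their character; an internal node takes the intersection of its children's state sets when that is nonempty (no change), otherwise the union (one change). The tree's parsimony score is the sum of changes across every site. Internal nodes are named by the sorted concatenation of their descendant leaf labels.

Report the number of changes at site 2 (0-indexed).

3

DU@0: {C} ∪ {G} = {C,G} (union, +1)
DMU@0: {C,G} ∩ {G} = {G} (intersection, +0)
DMPU@0: {G} ∪ {C} = {C,G} (union, +1)
DMNPU@0: {C,G} ∩ {G} = {G} (intersection, +0)
DMNPUX@0: {G} ∪ {A} = {A,G} (union, +1)
DU@1: {G} ∪ {T} = {G,T} (union, +1)
DMU@1: {G,T} ∪ {A} = {A,G,T} (union, +1)
DMPU@1: {A,G,T} ∩ {T} = {T} (intersection, +0)
DMNPU@1: {T} ∪ {G} = {G,T} (union, +1)
DMNPUX@1: {G,T} ∪ {A} = {A,G,T} (union, +1)
DU@2: {G} ∪ {T} = {G,T} (union, +1)
DMU@2: {G,T} ∪ {A} = {A,G,T} (union, +1)
DMPU@2: {A,G,T} ∩ {G} = {G} (intersection, +0)
DMNPU@2: {G} ∪ {A} = {A,G} (union, +1)
DMNPUX@2: {A,G} ∩ {G} = {G} (intersection, +0)
DU@3: {C} ∪ {T} = {C,T} (union, +1)
DMU@3: {C,T} ∪ {G} = {C,G,T} (union, +1)
DMPU@3: {C,G,T} ∩ {T} = {T} (intersection, +0)
DMNPU@3: {T} ∪ {C} = {C,T} (union, +1)
DMNPUX@3: {C,T} ∩ {T} = {T} (intersection, +0)
DU@4: {A} ∪ {G} = {A,G} (union, +1)
DMU@4: {A,G} ∪ {C} = {A,C,G} (union, +1)
DMPU@4: {A,C,G} ∪ {T} = {A,C,G,T} (union, +1)
DMNPU@4: {A,C,G,T} ∩ {G} = {G} (intersection, +0)
DMNPUX@4: {G} ∪ {C} = {C,G} (union, +1)
DU@5: {A} ∩ {A} = {A} (intersection, +0)
DMU@5: {A} ∩ {A} = {A} (intersection, +0)
DMPU@5: {A} ∪ {T} = {A,T} (union, +1)
DMNPU@5: {A,T} ∩ {T} = {T} (intersection, +0)
DMNPUX@5: {T} ∪ {G} = {G,T} (union, +1)
DU@6: {C} ∪ {T} = {C,T} (union, +1)
DMU@6: {C,T} ∪ {A} = {A,C,T} (union, +1)
DMPU@6: {A,C,T} ∪ {G} = {A,C,G,T} (union, +1)
DMNPU@6: {A,C,G,T} ∩ {A} = {A} (intersection, +0)
DMNPUX@6: {A} ∪ {C} = {A,C} (union, +1)
per-site changes: [3, 4, 3, 3, 4, 2, 4]; total = 23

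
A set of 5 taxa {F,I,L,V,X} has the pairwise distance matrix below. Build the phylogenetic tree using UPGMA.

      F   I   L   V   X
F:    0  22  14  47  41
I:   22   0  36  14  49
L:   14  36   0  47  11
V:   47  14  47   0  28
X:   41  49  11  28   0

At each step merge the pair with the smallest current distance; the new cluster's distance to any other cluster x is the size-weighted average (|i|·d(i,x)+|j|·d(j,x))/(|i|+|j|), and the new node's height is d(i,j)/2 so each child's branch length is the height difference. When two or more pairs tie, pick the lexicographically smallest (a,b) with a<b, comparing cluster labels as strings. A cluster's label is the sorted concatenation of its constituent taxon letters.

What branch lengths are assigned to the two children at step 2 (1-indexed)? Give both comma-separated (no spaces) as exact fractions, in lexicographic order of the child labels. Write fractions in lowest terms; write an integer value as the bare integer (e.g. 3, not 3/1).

7,7

step 1: merge (L,X) at d=11; branch lengths L→11/2, X→11/2; new cluster LX
  updated: d(F,LX)=55/2, d(I,LX)=85/2, d(LX,V)=75/2
step 2: merge (I,V) at d=14; branch lengths I→7, V→7; new cluster IV
  updated: d(F,IV)=69/2, d(IV,LX)=40
step 3: merge (F,LX) at d=55/2; branch lengths F→55/4, LX→33/4; new cluster FLX
  updated: d(FLX,IV)=229/6
step 4: merge (FLX,IV) at d=229/6; branch lengths FLX→16/3, IV→145/12; new cluster FILVX
final tree: ((F:55/4,(L:11/2,X:11/2):33/4):16/3,(I:7,V:7):145/12)
total length: 773/12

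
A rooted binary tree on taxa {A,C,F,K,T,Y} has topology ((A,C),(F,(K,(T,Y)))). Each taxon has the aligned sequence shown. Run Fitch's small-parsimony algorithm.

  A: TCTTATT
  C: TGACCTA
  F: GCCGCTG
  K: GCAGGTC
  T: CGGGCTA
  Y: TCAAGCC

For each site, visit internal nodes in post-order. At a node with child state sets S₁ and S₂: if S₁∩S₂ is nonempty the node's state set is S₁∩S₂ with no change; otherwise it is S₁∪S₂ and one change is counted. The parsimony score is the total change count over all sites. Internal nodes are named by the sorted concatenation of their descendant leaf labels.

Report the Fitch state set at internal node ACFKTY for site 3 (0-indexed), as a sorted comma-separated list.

C,G,T

site 0, node AC: A={T} ∩ C={T} → {T} (+0)
site 0, node TY: T={C} ∪ Y={T} → {C,T} (+1)
site 0, node KTY: K={G} ∪ TY={C,T} → {C,G,T} (+1)
site 0, node FKTY: F={G} ∩ KTY={C,G,T} → {G} (+0)
site 0, node ACFKTY: AC={T} ∪ FKTY={G} → {G,T} (+1)
site 1, node AC: A={C} ∪ C={G} → {C,G} (+1)
site 1, node TY: T={G} ∪ Y={C} → {C,G} (+1)
site 1, node KTY: K={C} ∩ TY={C,G} → {C} (+0)
site 1, node FKTY: F={C} ∩ KTY={C} → {C} (+0)
site 1, node ACFKTY: AC={C,G} ∩ FKTY={C} → {C} (+0)
site 2, node AC: A={T} ∪ C={A} → {A,T} (+1)
site 2, node TY: T={G} ∪ Y={A} → {A,G} (+1)
site 2, node KTY: K={A} ∩ TY={A,G} → {A} (+0)
site 2, node FKTY: F={C} ∪ KTY={A} → {A,C} (+1)
site 2, node ACFKTY: AC={A,T} ∩ FKTY={A,C} → {A} (+0)
site 3, node AC: A={T} ∪ C={C} → {C,T} (+1)
site 3, node TY: T={G} ∪ Y={A} → {A,G} (+1)
site 3, node KTY: K={G} ∩ TY={A,G} → {G} (+0)
site 3, node FKTY: F={G} ∩ KTY={G} → {G} (+0)
site 3, node ACFKTY: AC={C,T} ∪ FKTY={G} → {C,G,T} (+1)
site 4, node AC: A={A} ∪ C={C} → {A,C} (+1)
site 4, node TY: T={C} ∪ Y={G} → {C,G} (+1)
site 4, node KTY: K={G} ∩ TY={C,G} → {G} (+0)
site 4, node FKTY: F={C} ∪ KTY={G} → {C,G} (+1)
site 4, node ACFKTY: AC={A,C} ∩ FKTY={C,G} → {C} (+0)
site 5, node AC: A={T} ∩ C={T} → {T} (+0)
site 5, node TY: T={T} ∪ Y={C} → {C,T} (+1)
site 5, node KTY: K={T} ∩ TY={C,T} → {T} (+0)
site 5, node FKTY: F={T} ∩ KTY={T} → {T} (+0)
site 5, node ACFKTY: AC={T} ∩ FKTY={T} → {T} (+0)
site 6, node AC: A={T} ∪ C={A} → {A,T} (+1)
site 6, node TY: T={A} ∪ Y={C} → {A,C} (+1)
site 6, node KTY: K={C} ∩ TY={A,C} → {C} (+0)
site 6, node FKTY: F={G} ∪ KTY={C} → {C,G} (+1)
site 6, node ACFKTY: AC={A,T} ∪ FKTY={C,G} → {A,C,G,T} (+1)
per-site changes: [3, 2, 3, 3, 3, 1, 4]; total = 19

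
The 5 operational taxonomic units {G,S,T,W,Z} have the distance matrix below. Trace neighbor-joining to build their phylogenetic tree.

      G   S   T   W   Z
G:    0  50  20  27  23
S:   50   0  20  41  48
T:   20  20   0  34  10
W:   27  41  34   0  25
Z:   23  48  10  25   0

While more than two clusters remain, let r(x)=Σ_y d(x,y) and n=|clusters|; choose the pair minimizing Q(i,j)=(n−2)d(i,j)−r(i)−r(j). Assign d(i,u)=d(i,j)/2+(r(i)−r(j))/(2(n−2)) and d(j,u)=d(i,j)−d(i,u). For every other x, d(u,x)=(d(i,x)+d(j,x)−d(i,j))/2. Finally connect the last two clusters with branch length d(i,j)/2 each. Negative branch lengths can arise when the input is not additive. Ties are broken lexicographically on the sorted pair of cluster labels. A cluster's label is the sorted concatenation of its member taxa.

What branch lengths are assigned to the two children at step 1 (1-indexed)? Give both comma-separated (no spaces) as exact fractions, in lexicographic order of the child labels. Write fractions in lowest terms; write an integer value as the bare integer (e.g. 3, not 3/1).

step 1: merge (S,T) at d=20, Q=-183; branch lengths S→45/2, T→-5/2; new cluster ST
  updated: d(G,ST)=25, d(ST,W)=55/2, d(ST,Z)=19
step 2: merge (G,W) at d=27, Q=-201/2; branch lengths G→99/8, W→117/8; new cluster GW
  updated: d(GW,ST)=51/4, d(GW,Z)=21/2
step 3: merge (GW,ST) at d=51/4, Q=-169/4; branch lengths GW→17/8, ST→85/8; new cluster GSTW
  updated: d(GSTW,Z)=67/8
step 4: merge (GSTW,Z) at d=67/8; branch lengths GSTW→67/16, Z→67/16; new cluster GSTWZ
final tree: (((G:99/8,W:117/8):17/8,(S:45/2,T:-5/2):85/8):67/16,Z:67/16)
total length: 545/8

45/2,-5/2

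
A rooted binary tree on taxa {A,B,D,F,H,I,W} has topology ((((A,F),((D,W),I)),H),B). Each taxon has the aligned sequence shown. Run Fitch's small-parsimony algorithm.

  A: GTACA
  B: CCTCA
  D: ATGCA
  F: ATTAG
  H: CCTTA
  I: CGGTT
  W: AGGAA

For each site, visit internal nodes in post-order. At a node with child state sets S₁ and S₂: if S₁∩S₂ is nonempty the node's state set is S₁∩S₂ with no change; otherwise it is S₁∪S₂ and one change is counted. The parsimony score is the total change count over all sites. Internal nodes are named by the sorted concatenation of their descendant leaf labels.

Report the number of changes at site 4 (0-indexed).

2

[col 0] AF: children A:{G}, F:{A} ∪→ {A,G}; cost 1
[col 0] DW: children D:{A}, W:{A} ∩→ {A}; cost 0
[col 0] DIW: children DW:{A}, I:{C} ∪→ {A,C}; cost 1
[col 0] ADFIW: children AF:{A,G}, DIW:{A,C} ∩→ {A}; cost 0
[col 0] ADFHIW: children ADFIW:{A}, H:{C} ∪→ {A,C}; cost 1
[col 0] ABDFHIW: children ADFHIW:{A,C}, B:{C} ∩→ {C}; cost 0
[col 1] AF: children A:{T}, F:{T} ∩→ {T}; cost 0
[col 1] DW: children D:{T}, W:{G} ∪→ {G,T}; cost 1
[col 1] DIW: children DW:{G,T}, I:{G} ∩→ {G}; cost 0
[col 1] ADFIW: children AF:{T}, DIW:{G} ∪→ {G,T}; cost 1
[col 1] ADFHIW: children ADFIW:{G,T}, H:{C} ∪→ {C,G,T}; cost 1
[col 1] ABDFHIW: children ADFHIW:{C,G,T}, B:{C} ∩→ {C}; cost 0
[col 2] AF: children A:{A}, F:{T} ∪→ {A,T}; cost 1
[col 2] DW: children D:{G}, W:{G} ∩→ {G}; cost 0
[col 2] DIW: children DW:{G}, I:{G} ∩→ {G}; cost 0
[col 2] ADFIW: children AF:{A,T}, DIW:{G} ∪→ {A,G,T}; cost 1
[col 2] ADFHIW: children ADFIW:{A,G,T}, H:{T} ∩→ {T}; cost 0
[col 2] ABDFHIW: children ADFHIW:{T}, B:{T} ∩→ {T}; cost 0
[col 3] AF: children A:{C}, F:{A} ∪→ {A,C}; cost 1
[col 3] DW: children D:{C}, W:{A} ∪→ {A,C}; cost 1
[col 3] DIW: children DW:{A,C}, I:{T} ∪→ {A,C,T}; cost 1
[col 3] ADFIW: children AF:{A,C}, DIW:{A,C,T} ∩→ {A,C}; cost 0
[col 3] ADFHIW: children ADFIW:{A,C}, H:{T} ∪→ {A,C,T}; cost 1
[col 3] ABDFHIW: children ADFHIW:{A,C,T}, B:{C} ∩→ {C}; cost 0
[col 4] AF: children A:{A}, F:{G} ∪→ {A,G}; cost 1
[col 4] DW: children D:{A}, W:{A} ∩→ {A}; cost 0
[col 4] DIW: children DW:{A}, I:{T} ∪→ {A,T}; cost 1
[col 4] ADFIW: children AF:{A,G}, DIW:{A,T} ∩→ {A}; cost 0
[col 4] ADFHIW: children ADFIW:{A}, H:{A} ∩→ {A}; cost 0
[col 4] ABDFHIW: children ADFHIW:{A}, B:{A} ∩→ {A}; cost 0
per-site changes: [3, 3, 2, 4, 2]; total = 14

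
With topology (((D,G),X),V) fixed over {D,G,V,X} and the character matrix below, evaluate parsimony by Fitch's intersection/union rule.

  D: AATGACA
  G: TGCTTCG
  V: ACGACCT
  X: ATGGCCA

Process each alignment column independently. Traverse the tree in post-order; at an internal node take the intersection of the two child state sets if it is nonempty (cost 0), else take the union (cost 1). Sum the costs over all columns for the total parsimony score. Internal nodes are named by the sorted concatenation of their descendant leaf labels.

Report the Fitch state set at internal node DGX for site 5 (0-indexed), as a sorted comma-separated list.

C

site 0, node DG: D={A} ∪ G={T} → {A,T} (+1)
site 0, node DGX: DG={A,T} ∩ X={A} → {A} (+0)
site 0, node DGVX: DGX={A} ∩ V={A} → {A} (+0)
site 1, node DG: D={A} ∪ G={G} → {A,G} (+1)
site 1, node DGX: DG={A,G} ∪ X={T} → {A,G,T} (+1)
site 1, node DGVX: DGX={A,G,T} ∪ V={C} → {A,C,G,T} (+1)
site 2, node DG: D={T} ∪ G={C} → {C,T} (+1)
site 2, node DGX: DG={C,T} ∪ X={G} → {C,G,T} (+1)
site 2, node DGVX: DGX={C,G,T} ∩ V={G} → {G} (+0)
site 3, node DG: D={G} ∪ G={T} → {G,T} (+1)
site 3, node DGX: DG={G,T} ∩ X={G} → {G} (+0)
site 3, node DGVX: DGX={G} ∪ V={A} → {A,G} (+1)
site 4, node DG: D={A} ∪ G={T} → {A,T} (+1)
site 4, node DGX: DG={A,T} ∪ X={C} → {A,C,T} (+1)
site 4, node DGVX: DGX={A,C,T} ∩ V={C} → {C} (+0)
site 5, node DG: D={C} ∩ G={C} → {C} (+0)
site 5, node DGX: DG={C} ∩ X={C} → {C} (+0)
site 5, node DGVX: DGX={C} ∩ V={C} → {C} (+0)
site 6, node DG: D={A} ∪ G={G} → {A,G} (+1)
site 6, node DGX: DG={A,G} ∩ X={A} → {A} (+0)
site 6, node DGVX: DGX={A} ∪ V={T} → {A,T} (+1)
per-site changes: [1, 3, 2, 2, 2, 0, 2]; total = 12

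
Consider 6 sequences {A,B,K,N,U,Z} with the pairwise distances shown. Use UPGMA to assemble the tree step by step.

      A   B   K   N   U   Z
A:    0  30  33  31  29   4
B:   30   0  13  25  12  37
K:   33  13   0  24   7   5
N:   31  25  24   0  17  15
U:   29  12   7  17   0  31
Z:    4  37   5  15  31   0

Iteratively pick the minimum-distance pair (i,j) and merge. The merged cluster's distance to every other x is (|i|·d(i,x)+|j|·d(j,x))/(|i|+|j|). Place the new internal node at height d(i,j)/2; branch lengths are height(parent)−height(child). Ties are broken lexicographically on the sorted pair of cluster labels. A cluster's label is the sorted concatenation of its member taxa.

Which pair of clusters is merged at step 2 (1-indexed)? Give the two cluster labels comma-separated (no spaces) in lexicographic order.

K,U

iteration 1: select A,Z (d=4); attach at lengths (2, 2); label the merged cluster AZ
  updated: d(AZ,B)=67/2, d(AZ,K)=19, d(AZ,N)=23, d(AZ,U)=30
iteration 2: select K,U (d=7); attach at lengths (7/2, 7/2); label the merged cluster KU
  updated: d(AZ,KU)=49/2, d(B,KU)=25/2, d(KU,N)=41/2
iteration 3: select B,KU (d=25/2); attach at lengths (25/4, 11/4); label the merged cluster BKU
  updated: d(AZ,BKU)=55/2, d(BKU,N)=22
iteration 4: select BKU,N (d=22); attach at lengths (19/4, 11); label the merged cluster BKNU
  updated: d(AZ,BKNU)=211/8
iteration 5: select AZ,BKNU (d=211/8); attach at lengths (179/16, 35/16); label the merged cluster ABKNUZ
final tree: ((A:2,Z:2):179/16,((B:25/4,(K:7/2,U:7/2):11/4):19/4,N:11):35/16)
total length: 393/8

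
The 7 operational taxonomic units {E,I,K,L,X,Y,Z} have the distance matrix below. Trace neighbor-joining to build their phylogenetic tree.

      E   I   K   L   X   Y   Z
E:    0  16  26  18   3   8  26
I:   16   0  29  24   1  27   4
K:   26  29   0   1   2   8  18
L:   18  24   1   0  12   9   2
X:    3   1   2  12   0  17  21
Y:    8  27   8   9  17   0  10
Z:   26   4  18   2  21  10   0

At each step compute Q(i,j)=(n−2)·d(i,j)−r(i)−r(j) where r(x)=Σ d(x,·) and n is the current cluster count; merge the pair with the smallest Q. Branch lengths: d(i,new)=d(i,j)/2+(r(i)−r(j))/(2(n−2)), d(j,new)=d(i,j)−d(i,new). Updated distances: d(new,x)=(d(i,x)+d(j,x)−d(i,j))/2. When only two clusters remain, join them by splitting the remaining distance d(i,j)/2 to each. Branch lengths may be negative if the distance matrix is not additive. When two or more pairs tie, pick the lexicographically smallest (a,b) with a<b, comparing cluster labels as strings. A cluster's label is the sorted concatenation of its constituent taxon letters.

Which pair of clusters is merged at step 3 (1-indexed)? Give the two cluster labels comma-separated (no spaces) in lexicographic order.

step 1: merge (I,Z) at d=4, Q=-162; branch lengths I→4, Z→0; new cluster IZ
  updated: d(E,IZ)=19, d(IZ,K)=43/2, d(IZ,L)=11, d(IZ,X)=9, d(IZ,Y)=33/2
step 2: merge (K,L) at d=1, Q=-211/2; branch lengths K→23/16, L→-7/16; new cluster KL
  updated: d(E,KL)=43/2, d(IZ,KL)=63/4, d(KL,X)=13/2, d(KL,Y)=8
step 3: merge (E,X) at d=3, Q=-78; branch lengths E→25/6, X→-7/6; new cluster EX
  updated: d(EX,IZ)=25/2, d(EX,KL)=25/2, d(EX,Y)=11
step 4: merge (EX,IZ) at d=25/2, Q=-223/4; branch lengths EX→65/16, IZ→135/16; new cluster EIXZ
  updated: d(EIXZ,KL)=63/8, d(EIXZ,Y)=15/2
step 5: merge (EIXZ,KL) at d=63/8, Q=-187/8; branch lengths EIXZ→59/16, KL→67/16; new cluster EIKLXZ
  updated: d(EIKLXZ,Y)=61/16
step 6: merge (EIKLXZ,Y) at d=61/16; branch lengths EIKLXZ→61/32, Y→61/32; new cluster EIKLXYZ
final tree: ((((E:25/6,X:-7/6):65/16,(I:4,Z:0):135/16):59/16,(K:23/16,L:-7/16):67/16):61/32,Y:61/32)
total length: 515/16

E,X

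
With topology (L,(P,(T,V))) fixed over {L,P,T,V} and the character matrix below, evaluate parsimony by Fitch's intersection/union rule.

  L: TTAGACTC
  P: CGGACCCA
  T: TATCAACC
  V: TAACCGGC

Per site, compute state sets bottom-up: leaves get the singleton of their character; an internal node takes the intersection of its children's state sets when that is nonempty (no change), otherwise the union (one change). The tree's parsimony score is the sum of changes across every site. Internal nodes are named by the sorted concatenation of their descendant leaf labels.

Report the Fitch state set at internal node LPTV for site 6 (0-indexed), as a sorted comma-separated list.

TV@0: {T} ∩ {T} = {T} (intersection, +0)
PTV@0: {C} ∪ {T} = {C,T} (union, +1)
LPTV@0: {T} ∩ {C,T} = {T} (intersection, +0)
TV@1: {A} ∩ {A} = {A} (intersection, +0)
PTV@1: {G} ∪ {A} = {A,G} (union, +1)
LPTV@1: {T} ∪ {A,G} = {A,G,T} (union, +1)
TV@2: {T} ∪ {A} = {A,T} (union, +1)
PTV@2: {G} ∪ {A,T} = {A,G,T} (union, +1)
LPTV@2: {A} ∩ {A,G,T} = {A} (intersection, +0)
TV@3: {C} ∩ {C} = {C} (intersection, +0)
PTV@3: {A} ∪ {C} = {A,C} (union, +1)
LPTV@3: {G} ∪ {A,C} = {A,C,G} (union, +1)
TV@4: {A} ∪ {C} = {A,C} (union, +1)
PTV@4: {C} ∩ {A,C} = {C} (intersection, +0)
LPTV@4: {A} ∪ {C} = {A,C} (union, +1)
TV@5: {A} ∪ {G} = {A,G} (union, +1)
PTV@5: {C} ∪ {A,G} = {A,C,G} (union, +1)
LPTV@5: {C} ∩ {A,C,G} = {C} (intersection, +0)
TV@6: {C} ∪ {G} = {C,G} (union, +1)
PTV@6: {C} ∩ {C,G} = {C} (intersection, +0)
LPTV@6: {T} ∪ {C} = {C,T} (union, +1)
TV@7: {C} ∩ {C} = {C} (intersection, +0)
PTV@7: {A} ∪ {C} = {A,C} (union, +1)
LPTV@7: {C} ∩ {A,C} = {C} (intersection, +0)
per-site changes: [1, 2, 2, 2, 2, 2, 2, 1]; total = 14

C,T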